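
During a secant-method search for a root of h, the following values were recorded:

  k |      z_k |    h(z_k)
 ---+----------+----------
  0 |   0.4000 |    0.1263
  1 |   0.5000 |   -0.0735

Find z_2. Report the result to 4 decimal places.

z_2 = 0.5000 − (-0.0735)·(0.5000 − 0.4000) / (-0.0735 − 0.1263)
   = 0.5000 − (-0.007350)/(-0.199800) = 0.463213

0.4632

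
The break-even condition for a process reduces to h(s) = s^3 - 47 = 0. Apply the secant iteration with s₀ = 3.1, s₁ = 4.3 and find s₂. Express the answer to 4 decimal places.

h(3.1) = -17.209000, h(4.3) = 32.507000
s₂ = 4.300000 − 32.507000·(4.300000 − 3.100000) / (32.507000 − (-17.209000)) = 4.300000 − (39.008400)/(49.716000) = 3.515375

3.5154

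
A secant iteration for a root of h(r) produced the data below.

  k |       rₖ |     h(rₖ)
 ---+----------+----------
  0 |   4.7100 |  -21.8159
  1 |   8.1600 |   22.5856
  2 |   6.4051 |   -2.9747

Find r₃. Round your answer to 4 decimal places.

r₃ = 6.4051 − (-2.9747)·(6.4051 − 8.1600) / (-2.9747 − 22.5856)
   = 6.4051 − (5.220301)/(-25.560300) = 6.609335

6.6093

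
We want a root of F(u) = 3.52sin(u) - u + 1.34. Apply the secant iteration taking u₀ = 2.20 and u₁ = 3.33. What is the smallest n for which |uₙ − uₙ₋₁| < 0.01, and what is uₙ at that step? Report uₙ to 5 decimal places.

n = 4, uₙ = 2.73434

F(2.20) = 1.9859073, F(3.33) = -2.6492772
u₂ = 3.3300000 − (-2.6492772)·(1.1300000)/(-4.6351846) = 2.6841394;  |Δ| = 0.6458606
F(2.6841394) = 0.2105203
u₃ = 2.6841394 − 0.2105203·(-0.6458606)/(2.8597975) = 2.7316836;  |Δ| = 0.0475442
F(2.7316836) = 0.0111278
u₄ = 2.7316836 − 0.0111278·(0.0475442)/(-0.1993926) = 2.7343369;  |Δ| = 0.0026534
|u₄ − u₃| = 0.0026534 < 0.01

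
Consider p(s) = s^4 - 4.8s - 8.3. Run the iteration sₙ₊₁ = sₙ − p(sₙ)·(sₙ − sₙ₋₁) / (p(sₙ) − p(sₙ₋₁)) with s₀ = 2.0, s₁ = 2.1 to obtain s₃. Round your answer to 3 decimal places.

2.066

p(2.0) = -1.90000, p(2.1) = 1.06810
s₂ = 2.10000 − 1.06810·(2.10000 − 2.00000) / (1.06810 − (-1.90000)) = 2.10000 − (0.10681)/(2.96810) = 2.06401
p(2.06401) = -0.05836
s₃ = 2.06401 − (-0.05836)·(2.06401 − 2.10000) / (-0.05836 − 1.06810) = 2.06401 − (0.00210)/(-1.12646) = 2.06588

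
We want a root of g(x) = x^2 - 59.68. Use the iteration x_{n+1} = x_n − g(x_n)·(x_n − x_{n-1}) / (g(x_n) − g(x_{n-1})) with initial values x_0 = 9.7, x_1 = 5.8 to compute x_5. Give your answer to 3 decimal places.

g(9.7) = 34.41000, g(5.8) = -26.04000
x_2 = 5.80000 − (-26.04000)·(5.80000 − 9.70000) / (-26.04000 − 34.41000) = 5.80000 − (101.55600)/(-60.45000) = 7.48000
g(7.48000) = -3.72960
x_3 = 7.48000 − (-3.72960)·(7.48000 − 5.80000) / (-3.72960 − (-26.04000)) = 7.48000 − (-6.26573)/(22.31040) = 7.76084
g(7.76084) = 0.55069
x_4 = 7.76084 − 0.55069·(7.76084 − 7.48000) / (0.55069 − (-3.72960)) = 7.76084 − (0.15466)/(4.28029) = 7.72471
g(7.72471) = -0.00884
x_5 = 7.72471 − (-0.00884)·(7.72471 − 7.76084) / (-0.00884 − 0.55069) = 7.72471 − (0.00032)/(-0.55953) = 7.72528

7.725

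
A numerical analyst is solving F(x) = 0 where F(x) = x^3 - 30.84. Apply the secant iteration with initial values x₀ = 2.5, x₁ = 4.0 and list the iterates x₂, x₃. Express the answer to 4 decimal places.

F(2.5) = -15.215000, F(4.0) = 33.160000
x₂ = 4.000000 − 33.160000·(4.000000 − 2.500000) / (33.160000 − (-15.215000)) = 4.000000 − (49.740000)/(48.375000) = 2.971783
F(2.971783) = -4.594717
x₃ = 2.971783 − (-4.594717)·(2.971783 − 4.000000) / (-4.594717 − 33.160000) = 2.971783 − (4.724366)/(-37.754717) = 3.096916

2.9718, 3.0969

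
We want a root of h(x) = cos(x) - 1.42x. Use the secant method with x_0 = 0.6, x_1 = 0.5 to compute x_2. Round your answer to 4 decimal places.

0.5863

h(0.6) = -0.026664, h(0.5) = 0.167583
x_2 = 0.500000 − 0.167583·(0.500000 − 0.600000) / (0.167583 − (-0.026664)) = 0.500000 − (-0.016758)/(0.194247) = 0.586273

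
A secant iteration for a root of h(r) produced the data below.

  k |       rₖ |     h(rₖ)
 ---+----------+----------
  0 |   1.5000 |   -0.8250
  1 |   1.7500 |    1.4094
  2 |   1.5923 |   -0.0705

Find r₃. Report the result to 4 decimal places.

1.5998

r₃ = 1.5923 − (-0.0705)·(1.5923 − 1.7500) / (-0.0705 − 1.4094)
   = 1.5923 − (0.011118)/(-1.479900) = 1.599813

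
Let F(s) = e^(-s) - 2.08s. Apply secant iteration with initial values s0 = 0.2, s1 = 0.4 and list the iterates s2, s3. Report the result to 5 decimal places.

0.34271, 0.34163

F(0.2) = 0.4027308, F(0.4) = -0.1616800
s2 = 0.4000000 − (-0.1616800)·(0.4000000 − 0.2000000) / (-0.1616800 − 0.4027308) = 0.4000000 − (-0.0323360)/(-0.5644107) = 0.3427084
F(0.3427084) = -0.0029883
s3 = 0.3427084 − (-0.0029883)·(0.3427084 − 0.4000000) / (-0.0029883 − (-0.1616800)) = 0.3427084 − (0.0001712)/(0.1586916) = 0.3416296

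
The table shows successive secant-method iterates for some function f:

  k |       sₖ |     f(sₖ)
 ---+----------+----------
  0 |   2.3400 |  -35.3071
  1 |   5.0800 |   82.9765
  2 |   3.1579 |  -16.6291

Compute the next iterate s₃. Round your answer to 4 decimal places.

s₃ = 3.1579 − (-16.6291)·(3.1579 − 5.0800) / (-16.6291 − 82.9765)
   = 3.1579 − (31.962793)/(-99.605600) = 3.478794

3.4788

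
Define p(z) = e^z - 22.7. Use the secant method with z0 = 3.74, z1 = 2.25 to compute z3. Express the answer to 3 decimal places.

p(3.74) = 19.39799, p(2.25) = -13.21226
z2 = 2.25000 − (-13.21226)·(2.25000 − 3.74000) / (-13.21226 − 19.39799) = 2.25000 − (19.68627)/(-32.61025) = 2.85368
p(2.85368) = -5.34842
z3 = 2.85368 − (-5.34842)·(2.85368 − 2.25000) / (-5.34842 − (-13.21226)) = 2.85368 − (-3.22875)/(7.86384) = 3.26427

3.264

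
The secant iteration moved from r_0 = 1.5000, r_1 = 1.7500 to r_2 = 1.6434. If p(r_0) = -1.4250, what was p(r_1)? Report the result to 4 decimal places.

The secant line through (1.5000, -1.4250) and (1.7500, p(r_1)) crosses zero at r_2 = 1.6434.
So (1.5000, -1.4250), (1.7500, p(r_1)), (1.6434, 0) are collinear:
p(r_1) = -1.4250 · (1.7500 − 1.6434) / (1.5000 − 1.6434) = -1.4250 · (0.106600)/(-0.143400) = 1.059310

1.0593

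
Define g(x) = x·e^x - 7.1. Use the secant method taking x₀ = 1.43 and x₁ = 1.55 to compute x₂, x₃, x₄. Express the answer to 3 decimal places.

g(1.43) = -1.12446, g(1.55) = 0.20278
x₂ = 1.55000 − 0.20278·(1.55000 − 1.43000) / (0.20278 − (-1.12446)) = 1.55000 − (0.02433)/(1.32724) = 1.53167
g(1.53167) = -0.01470
x₃ = 1.53167 − (-0.01470)·(1.53167 − 1.55000) / (-0.01470 − 0.20278) = 1.53167 − (0.00027)/(-0.21748) = 1.53291
g(1.53291) = -0.00017
x₄ = 1.53291 − (-0.00017)·(1.53291 − 1.53167) / (-0.00017 − (-0.01470)) = 1.53291 − (0.00000)/(0.01453) = 1.53292

1.532, 1.533, 1.533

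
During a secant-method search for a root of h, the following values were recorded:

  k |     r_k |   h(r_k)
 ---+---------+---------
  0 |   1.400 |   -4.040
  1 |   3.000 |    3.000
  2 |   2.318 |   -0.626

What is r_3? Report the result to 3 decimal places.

r_3 = 2.318 − (-0.626)·(2.318 − 3.000) / (-0.626 − 3.000)
   = 2.318 − (0.42693)/(-3.62600) = 2.43574

2.436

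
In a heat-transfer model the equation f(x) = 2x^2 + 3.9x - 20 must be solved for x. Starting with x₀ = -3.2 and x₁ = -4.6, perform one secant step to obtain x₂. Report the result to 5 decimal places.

-4.22564

f(-3.2) = -12.0000000, f(-4.6) = 4.3800000
x₂ = -4.6000000 − 4.3800000·(-4.6000000 − (-3.2000000)) / (4.3800000 − (-12.0000000)) = -4.6000000 − (-6.1320000)/(16.3800000) = -4.2256410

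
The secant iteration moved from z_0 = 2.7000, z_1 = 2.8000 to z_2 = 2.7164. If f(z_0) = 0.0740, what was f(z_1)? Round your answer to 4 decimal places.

The secant line through (2.7000, 0.0740) and (2.8000, f(z_1)) crosses zero at z_2 = 2.7164.
So (2.7000, 0.0740), (2.8000, f(z_1)), (2.7164, 0) are collinear:
f(z_1) = 0.0740 · (2.8000 − 2.7164) / (2.7000 − 2.7164) = 0.0740 · (0.083600)/(-0.016400) = -0.377220

-0.3772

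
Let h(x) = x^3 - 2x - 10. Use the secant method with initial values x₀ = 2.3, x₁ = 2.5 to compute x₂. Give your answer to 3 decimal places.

h(2.3) = -2.43300, h(2.5) = 0.62500
x₂ = 2.50000 − 0.62500·(2.50000 − 2.30000) / (0.62500 − (-2.43300)) = 2.50000 − (0.12500)/(3.05800) = 2.45912

2.459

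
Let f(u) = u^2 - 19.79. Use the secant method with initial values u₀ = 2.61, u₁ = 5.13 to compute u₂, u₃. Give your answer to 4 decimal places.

f(2.61) = -12.977900, f(5.13) = 6.526900
u₂ = 5.130000 − 6.526900·(5.130000 − 2.610000) / (6.526900 − (-12.977900)) = 5.130000 − (16.447788)/(19.504800) = 4.286731
f(4.286731) = -1.413935
u₃ = 4.286731 − (-1.413935)·(4.286731 − 5.130000) / (-1.413935 − 6.526900) = 4.286731 − (1.192327)/(-7.940835) = 4.436883

4.2867, 4.4369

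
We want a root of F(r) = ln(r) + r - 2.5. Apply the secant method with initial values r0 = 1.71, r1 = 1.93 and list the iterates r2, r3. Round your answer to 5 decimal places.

F(1.71) = -0.2535066, F(1.93) = 0.0875200
r2 = 1.9300000 − 0.0875200·(1.9300000 − 1.7100000) / (0.0875200 − (-0.2535066)) = 1.9300000 − (0.0192544)/(0.3410266) = 1.8735399
F(1.8735399) = 0.0013695
r3 = 1.8735399 − 0.0013695·(1.8735399 − 1.9300000) / (0.0013695 − 0.0875200) = 1.8735399 − (-0.0000773)/(-0.0861505) = 1.8726424

1.87354, 1.87264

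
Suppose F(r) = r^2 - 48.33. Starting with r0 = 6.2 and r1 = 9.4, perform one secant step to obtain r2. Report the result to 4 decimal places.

F(6.2) = -9.890000, F(9.4) = 40.030000
r2 = 9.400000 − 40.030000·(9.400000 − 6.200000) / (40.030000 − (-9.890000)) = 9.400000 − (128.096000)/(49.920000) = 6.833974

6.8340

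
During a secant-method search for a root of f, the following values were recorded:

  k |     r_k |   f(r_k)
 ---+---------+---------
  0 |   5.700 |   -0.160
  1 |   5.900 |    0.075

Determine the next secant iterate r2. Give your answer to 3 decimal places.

r2 = 5.900 − 0.075·(5.900 − 5.700) / (0.075 − (-0.160))
   = 5.900 − (0.01500)/(0.23500) = 5.83617

5.836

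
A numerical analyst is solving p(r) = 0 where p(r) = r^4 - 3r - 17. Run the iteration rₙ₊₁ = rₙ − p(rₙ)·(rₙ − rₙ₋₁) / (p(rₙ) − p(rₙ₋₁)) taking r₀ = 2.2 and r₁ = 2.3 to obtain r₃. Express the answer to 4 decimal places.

2.2044

p(2.2) = -0.174400, p(2.3) = 4.084100
r₂ = 2.300000 − 4.084100·(2.300000 − 2.200000) / (4.084100 − (-0.174400)) = 2.300000 − (0.408410)/(4.258500) = 2.204095
p(2.204095) = -0.011770
r₃ = 2.204095 − (-0.011770)·(2.204095 − 2.300000) / (-0.011770 − 4.084100) = 2.204095 − (0.001129)/(-4.095870) = 2.204371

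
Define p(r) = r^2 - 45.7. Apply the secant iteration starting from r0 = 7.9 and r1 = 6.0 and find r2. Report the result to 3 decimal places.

6.698

p(7.9) = 16.71000, p(6.0) = -9.70000
r2 = 6.00000 − (-9.70000)·(6.00000 − 7.90000) / (-9.70000 − 16.71000) = 6.00000 − (18.43000)/(-26.41000) = 6.69784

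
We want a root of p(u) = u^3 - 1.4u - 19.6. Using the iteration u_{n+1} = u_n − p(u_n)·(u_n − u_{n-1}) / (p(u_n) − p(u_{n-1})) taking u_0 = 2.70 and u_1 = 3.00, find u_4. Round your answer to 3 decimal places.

p(2.70) = -3.69700, p(3.00) = 3.20000
u_2 = 3.00000 − 3.20000·(3.00000 − 2.70000) / (3.20000 − (-3.69700)) = 3.00000 − (0.96000)/(6.89700) = 2.86081
p(2.86081) = -0.19162
u_3 = 2.86081 − (-0.19162)·(2.86081 − 3.00000) / (-0.19162 − 3.20000) = 2.86081 − (0.02667)/(-3.39162) = 2.86867
p(2.86867) = -0.00902
u_4 = 2.86867 − (-0.00902)·(2.86867 − 2.86081) / (-0.00902 − (-0.19162)) = 2.86867 − (-0.00007)/(0.18260) = 2.86906

2.869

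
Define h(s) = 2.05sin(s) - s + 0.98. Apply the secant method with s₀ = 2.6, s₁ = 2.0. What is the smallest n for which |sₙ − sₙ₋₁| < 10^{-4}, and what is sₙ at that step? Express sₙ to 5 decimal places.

h(2.6) = -0.5632222, h(2.0) = 0.8440597
s₂ = 2.0000000 − 0.8440597·(-0.6000000)/(1.4072819) = 2.3598681;  |Δ| = 0.3598681
h(2.3598681) = 0.0643659
s₃ = 2.3598681 − 0.0643659·(0.3598681)/(-0.7796938) = 2.3895762;  |Δ| = 0.0297081
h(2.3895762) = -0.0091950
s₄ = 2.3895762 − (-0.0091950)·(0.0297081)/(-0.0735609) = 2.3858627;  |Δ| = 0.0037135
h(2.3858627) = 0.0000684
s₅ = 2.3858627 − 0.0000684·(-0.0037135)/(0.0092634) = 2.3858902;  |Δ| = 0.0000274
|s₅ − s₄| = 0.0000274 < 10^{-4}

n = 5, sₙ = 2.38589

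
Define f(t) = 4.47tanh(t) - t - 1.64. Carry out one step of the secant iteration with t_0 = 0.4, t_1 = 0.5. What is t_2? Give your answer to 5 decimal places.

f(0.4) = -0.3416281, f(0.5) = -0.0743363
t_2 = 0.5000000 − (-0.0743363)·(0.5000000 − 0.4000000) / (-0.0743363 − (-0.3416281)) = 0.5000000 − (-0.0074336)/(0.2672918) = 0.5278109

0.52781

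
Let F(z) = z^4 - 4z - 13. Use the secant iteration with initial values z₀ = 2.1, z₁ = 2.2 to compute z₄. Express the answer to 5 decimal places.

2.15647

F(2.1) = -1.9519000, F(2.2) = 1.6256000
z₂ = 2.2000000 − 1.6256000·(2.2000000 − 2.1000000) / (1.6256000 − (-1.9519000)) = 2.2000000 − (0.1625600)/(3.5775000) = 2.1545604
F(2.1545604) = -0.0688642
z₃ = 2.1545604 − (-0.0688642)·(2.1545604 − 2.2000000) / (-0.0688642 − 1.6256000) = 2.1545604 − (0.0031292)/(-1.6944642) = 2.1564071
F(2.1564071) = -0.0022752
z₄ = 2.1564071 − (-0.0022752)·(2.1564071 − 2.1545604) / (-0.0022752 − (-0.0688642)) = 2.1564071 − (-0.0000042)/(0.0665890) = 2.1564702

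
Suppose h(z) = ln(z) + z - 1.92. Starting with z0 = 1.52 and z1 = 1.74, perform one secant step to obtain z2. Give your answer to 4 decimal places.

h(1.52) = 0.018710, h(1.74) = 0.373885
z2 = 1.740000 − 0.373885·(1.740000 − 1.520000) / (0.373885 − 0.018710) = 1.740000 − (0.082255)/(0.355175) = 1.508411

1.5084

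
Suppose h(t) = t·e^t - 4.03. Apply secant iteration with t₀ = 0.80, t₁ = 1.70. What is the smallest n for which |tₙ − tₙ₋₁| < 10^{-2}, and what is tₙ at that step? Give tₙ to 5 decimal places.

h(0.80) = -2.2495673, h(1.70) = 5.2757106
t₂ = 1.7000000 − 5.2757106·(0.9000000)/(7.5252778) = 1.0690413;  |Δ| = 0.6309587
h(1.0690413) = -0.9163254
t₃ = 1.0690413 − (-0.9163254)·(-0.6309587)/(-6.1920360) = 1.1624134;  |Δ| = 0.0933721
h(1.1624134) = -0.3130190
t₄ = 1.1624134 − (-0.3130190)·(0.0933721)/(0.6033065) = 1.2108585;  |Δ| = 0.0484451
h(1.2108585) = 0.0340830
t₅ = 1.2108585 − 0.0340830·(0.0484451)/(0.3471020) = 1.2061015;  |Δ| = 0.0047570
|t₅ − t₄| = 0.0047570 < 10^{-2}

n = 5, tₙ = 1.20610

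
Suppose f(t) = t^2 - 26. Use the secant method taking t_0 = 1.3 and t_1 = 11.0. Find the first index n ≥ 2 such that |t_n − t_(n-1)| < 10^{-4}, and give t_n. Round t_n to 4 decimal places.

n = 8, t_n = 5.0990

f(1.3) = -24.310000, f(11.0) = 95.000000
t_2 = 11.000000 − 95.000000·(9.700000)/(119.310000) = 3.276423;  |Δ| = 7.723577
f(3.276423) = -15.265054
t_3 = 3.276423 − (-15.265054)·(-7.723577)/(-110.265054) = 4.345672;  |Δ| = 1.069249
f(4.345672) = -7.115135
t_4 = 4.345672 − (-7.115135)·(1.069249)/(8.149919) = 5.279160;  |Δ| = 0.933488
f(5.279160) = 1.869532
t_5 = 5.279160 − 1.869532·(0.933488)/(8.984667) = 5.084920;  |Δ| = 0.194240
f(5.084920) = -0.143592
t_6 = 5.084920 − (-0.143592)·(-0.194240)/(-2.013123) = 5.098774;  |Δ| = 0.013855
f(5.098774) = -0.002499
t_7 = 5.098774 − (-0.002499)·(0.013855)/(0.141093) = 5.099020;  |Δ| = 0.000245
f(5.099020) = 0.000003
t_8 = 5.099020 − 0.000003·(0.000245)/(0.002503) = 5.099020;  |Δ| = 0.000000
|t_8 − t_7| = 0.000000 < 10^{-4}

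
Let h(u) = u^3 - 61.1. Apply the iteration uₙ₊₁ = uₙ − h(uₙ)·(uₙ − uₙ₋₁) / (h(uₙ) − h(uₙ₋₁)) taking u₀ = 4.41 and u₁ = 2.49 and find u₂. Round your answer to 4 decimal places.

3.7366

h(4.41) = 24.666121, h(2.49) = -45.661751
u₂ = 2.490000 − (-45.661751)·(2.490000 − 4.410000) / (-45.661751 − 24.666121) = 2.490000 − (87.670562)/(-70.327872) = 3.736598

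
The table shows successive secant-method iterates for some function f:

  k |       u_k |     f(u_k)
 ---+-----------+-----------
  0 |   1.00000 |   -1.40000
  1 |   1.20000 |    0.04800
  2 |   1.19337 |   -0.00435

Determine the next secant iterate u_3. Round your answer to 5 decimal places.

1.19392

u_3 = 1.19337 − (-0.00435)·(1.19337 − 1.20000) / (-0.00435 − 0.04800)
   = 1.19337 − (0.0000288)/(-0.0523500) = 1.1939209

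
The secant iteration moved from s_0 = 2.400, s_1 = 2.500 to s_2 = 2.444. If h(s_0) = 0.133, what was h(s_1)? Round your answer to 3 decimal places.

-0.169

The secant line through (2.400, 0.133) and (2.500, h(s_1)) crosses zero at s_2 = 2.444.
So (2.400, 0.133), (2.500, h(s_1)), (2.444, 0) are collinear:
h(s_1) = 0.133 · (2.500 − 2.444) / (2.400 − 2.444) = 0.133 · (0.05600)/(-0.04400) = -0.16927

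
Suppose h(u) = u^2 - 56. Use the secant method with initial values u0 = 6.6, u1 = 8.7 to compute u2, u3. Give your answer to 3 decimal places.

7.413, 7.478

h(6.6) = -12.44000, h(8.7) = 19.69000
u2 = 8.70000 − 19.69000·(8.70000 − 6.60000) / (19.69000 − (-12.44000)) = 8.70000 − (41.34900)/(32.13000) = 7.41307
h(7.41307) = -1.04637
u3 = 7.41307 − (-1.04637)·(7.41307 − 8.70000) / (-1.04637 − 19.69000) = 7.41307 − (1.34660)/(-20.73637) = 7.47801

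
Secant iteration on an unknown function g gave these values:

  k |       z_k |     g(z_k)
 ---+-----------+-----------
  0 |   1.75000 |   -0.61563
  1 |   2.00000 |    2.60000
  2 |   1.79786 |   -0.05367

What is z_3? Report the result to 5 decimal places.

1.80195

z_3 = 1.79786 − (-0.05367)·(1.79786 − 2.00000) / (-0.05367 − 2.60000)
   = 1.79786 − (0.0108489)/(-2.6536700) = 1.8019482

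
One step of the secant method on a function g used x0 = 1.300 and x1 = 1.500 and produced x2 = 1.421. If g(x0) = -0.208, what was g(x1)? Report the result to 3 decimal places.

The secant line through (1.300, -0.208) and (1.500, g(x1)) crosses zero at x2 = 1.421.
So (1.300, -0.208), (1.500, g(x1)), (1.421, 0) are collinear:
g(x1) = -0.208 · (1.500 − 1.421) / (1.300 − 1.421) = -0.208 · (0.07900)/(-0.12100) = 0.13580

0.136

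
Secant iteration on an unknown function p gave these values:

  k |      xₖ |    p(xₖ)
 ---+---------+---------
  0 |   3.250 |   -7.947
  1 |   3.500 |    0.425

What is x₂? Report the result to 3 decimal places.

3.487

x₂ = 3.500 − 0.425·(3.500 − 3.250) / (0.425 − (-7.947))
   = 3.500 − (0.10625)/(8.37200) = 3.48731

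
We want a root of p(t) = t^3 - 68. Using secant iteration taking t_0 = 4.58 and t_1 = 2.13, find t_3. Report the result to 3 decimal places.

4.297

p(4.58) = 28.07191, p(2.13) = -58.33640
t_2 = 2.13000 − (-58.33640)·(2.13000 − 4.58000) / (-58.33640 − 28.07191) = 2.13000 − (142.92419)/(-86.40832) = 3.78406
p(3.78406) = -13.81580
t_3 = 3.78406 − (-13.81580)·(3.78406 − 2.13000) / (-13.81580 − (-58.33640)) = 3.78406 − (-22.85211)/(44.52060) = 4.29735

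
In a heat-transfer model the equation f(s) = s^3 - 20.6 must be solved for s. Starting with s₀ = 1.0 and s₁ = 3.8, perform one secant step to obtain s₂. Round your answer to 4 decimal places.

f(1.0) = -19.600000, f(3.8) = 34.272000
s₂ = 3.800000 − 34.272000·(3.800000 − 1.000000) / (34.272000 − (-19.600000)) = 3.800000 − (95.961600)/(53.872000) = 2.018711

2.0187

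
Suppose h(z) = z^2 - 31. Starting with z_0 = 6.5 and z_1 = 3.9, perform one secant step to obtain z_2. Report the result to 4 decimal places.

5.4183

h(6.5) = 11.250000, h(3.9) = -15.790000
z_2 = 3.900000 − (-15.790000)·(3.900000 − 6.500000) / (-15.790000 − 11.250000) = 3.900000 − (41.054000)/(-27.040000) = 5.418269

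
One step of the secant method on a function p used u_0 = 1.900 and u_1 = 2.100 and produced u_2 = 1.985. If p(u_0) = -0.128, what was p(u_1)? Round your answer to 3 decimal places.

The secant line through (1.900, -0.128) and (2.100, p(u_1)) crosses zero at u_2 = 1.985.
So (1.900, -0.128), (2.100, p(u_1)), (1.985, 0) are collinear:
p(u_1) = -0.128 · (2.100 − 1.985) / (1.900 − 1.985) = -0.128 · (0.11500)/(-0.08500) = 0.17318

0.173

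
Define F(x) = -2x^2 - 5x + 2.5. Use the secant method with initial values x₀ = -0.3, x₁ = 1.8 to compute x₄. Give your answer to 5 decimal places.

F(-0.3) = 3.8200000, F(1.8) = -12.9800000
x₂ = 1.8000000 − (-12.9800000)·(1.8000000 − (-0.3000000)) / (-12.9800000 − 3.8200000) = 1.8000000 − (-27.2580000)/(-16.8000000) = 0.1775000
F(0.1775000) = 1.5494875
x₃ = 0.1775000 − 1.5494875·(0.1775000 − 1.8000000) / (1.5494875 − (-12.9800000)) = 0.1775000 − (-2.5140435)/(14.5294875) = 0.3505304
F(0.3505304) = 0.5016047
x₄ = 0.3505304 − 0.5016047·(0.3505304 − 0.1775000) / (0.5016047 − 1.5494875) = 0.3505304 − (0.0867929)/(-1.0478828) = 0.4333573

0.43336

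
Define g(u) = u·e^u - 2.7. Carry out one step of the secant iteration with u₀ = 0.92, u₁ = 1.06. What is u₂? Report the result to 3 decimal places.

g(0.92) = -0.39145, g(1.06) = 0.35955
u₂ = 1.06000 − 0.35955·(1.06000 − 0.92000) / (0.35955 − (-0.39145)) = 1.06000 − (0.05034)/(0.75101) = 0.99297

0.993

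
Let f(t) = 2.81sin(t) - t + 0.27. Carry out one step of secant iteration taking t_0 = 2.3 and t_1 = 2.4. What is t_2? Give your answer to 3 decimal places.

f(2.3) = 0.06543, f(2.4) = -0.23195
t_2 = 2.40000 − (-0.23195)·(2.40000 − 2.30000) / (-0.23195 − 0.06543) = 2.40000 − (-0.02319)/(-0.29738) = 2.32200

2.322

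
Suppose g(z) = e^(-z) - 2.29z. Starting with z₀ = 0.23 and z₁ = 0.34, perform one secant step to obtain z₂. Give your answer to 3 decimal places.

0.318

g(0.23) = 0.26783, g(0.34) = -0.06683
z₂ = 0.34000 − (-0.06683)·(0.34000 − 0.23000) / (-0.06683 − 0.26783) = 0.34000 − (-0.00735)/(-0.33466) = 0.31803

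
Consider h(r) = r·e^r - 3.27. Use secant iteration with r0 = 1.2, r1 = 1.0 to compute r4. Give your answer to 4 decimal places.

1.0945

h(1.2) = 0.714140, h(1.0) = -0.551718
r2 = 1.000000 − (-0.551718)·(1.000000 − 1.200000) / (-0.551718 − 0.714140) = 1.000000 − (0.110344)/(-1.265858) = 1.087169
h(1.087169) = -0.045603
r3 = 1.087169 − (-0.045603)·(1.087169 − 1.000000) / (-0.045603 − (-0.551718)) = 1.087169 − (-0.003975)/(0.506116) = 1.095023
h(1.095023) = 0.003300
r4 = 1.095023 − 0.003300·(1.095023 − 1.087169) / (0.003300 − (-0.045603)) = 1.095023 − (0.000026)/(0.048903) = 1.094493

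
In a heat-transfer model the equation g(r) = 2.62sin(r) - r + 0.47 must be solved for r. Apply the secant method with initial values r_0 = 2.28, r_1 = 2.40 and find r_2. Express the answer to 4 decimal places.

2.3432

g(2.28) = 0.178267, g(2.40) = -0.160286
r_2 = 2.400000 − (-0.160286)·(2.400000 − 2.280000) / (-0.160286 − 0.178267) = 2.400000 − (-0.019234)/(-0.338554) = 2.343187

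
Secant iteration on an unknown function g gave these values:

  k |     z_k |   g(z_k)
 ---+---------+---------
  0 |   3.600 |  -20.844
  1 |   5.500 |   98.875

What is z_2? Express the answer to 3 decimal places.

3.931

z_2 = 5.500 − 98.875·(5.500 − 3.600) / (98.875 − (-20.844))
   = 5.500 − (187.86250)/(119.71900) = 3.93080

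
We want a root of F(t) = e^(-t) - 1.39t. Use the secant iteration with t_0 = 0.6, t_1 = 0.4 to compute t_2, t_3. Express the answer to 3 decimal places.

F(0.6) = -0.28519, F(0.4) = 0.11432
t_2 = 0.40000 − 0.11432·(0.40000 − 0.60000) / (0.11432 − (-0.28519)) = 0.40000 − (-0.02286)/(0.39951) = 0.45723
F(0.45723) = -0.00252
t_3 = 0.45723 − (-0.00252)·(0.45723 − 0.40000) / (-0.00252 − 0.11432) = 0.45723 − (-0.00014)/(-0.11684) = 0.45600

0.457, 0.456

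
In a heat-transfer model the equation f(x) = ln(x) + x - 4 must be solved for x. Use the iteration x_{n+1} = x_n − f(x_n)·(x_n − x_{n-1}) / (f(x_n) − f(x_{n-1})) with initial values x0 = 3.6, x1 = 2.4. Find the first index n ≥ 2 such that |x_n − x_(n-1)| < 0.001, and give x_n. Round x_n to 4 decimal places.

f(3.6) = 0.880934, f(2.4) = -0.724531
x2 = 2.400000 − (-0.724531)·(-1.200000)/(-1.605465) = 2.941549;  |Δ| = 0.541549
f(2.941549) = 0.020485
x3 = 2.941549 − 0.020485·(0.541549)/(0.745016) = 2.926658;  |Δ| = 0.014890
f(2.926658) = 0.000520
x4 = 2.926658 − 0.000520·(-0.014890)/(-0.019965) = 2.926271;  |Δ| = 0.000388
|x4 − x3| = 0.000388 < 0.001

n = 4, x_n = 2.9263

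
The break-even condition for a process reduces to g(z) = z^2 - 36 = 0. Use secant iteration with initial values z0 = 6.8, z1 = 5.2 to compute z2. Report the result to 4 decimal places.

5.9467

g(6.8) = 10.240000, g(5.2) = -8.960000
z2 = 5.200000 − (-8.960000)·(5.200000 − 6.800000) / (-8.960000 − 10.240000) = 5.200000 − (14.336000)/(-19.200000) = 5.946667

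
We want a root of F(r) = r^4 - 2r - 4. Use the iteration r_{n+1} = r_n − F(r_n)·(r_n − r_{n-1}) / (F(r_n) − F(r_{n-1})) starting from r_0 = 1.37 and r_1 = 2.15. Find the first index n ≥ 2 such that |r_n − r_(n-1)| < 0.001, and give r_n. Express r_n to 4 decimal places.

F(1.37) = -3.217246, F(2.15) = 13.067506
r_2 = 2.150000 − 13.067506·(0.780000)/(16.284753) = 1.524098;  |Δ| = 0.625902
F(1.524098) = -1.652446
r_3 = 1.524098 − (-1.652446)·(-0.625902)/(-14.719952) = 1.594361;  |Δ| = 0.070263
F(1.594361) = -0.727020
r_4 = 1.594361 − (-0.727020)·(0.070263)/(0.925426) = 1.649560;  |Δ| = 0.055199
F(1.649560) = 0.104989
r_5 = 1.649560 − 0.104989·(0.055199)/(0.832008) = 1.642595;  |Δ| = 0.006965
F(1.642595) = -0.005348
r_6 = 1.642595 − (-0.005348)·(-0.006965)/(-0.110337) = 1.642933;  |Δ| = 0.000338
|r_6 − r_5| = 0.000338 < 0.001

n = 6, r_n = 1.6429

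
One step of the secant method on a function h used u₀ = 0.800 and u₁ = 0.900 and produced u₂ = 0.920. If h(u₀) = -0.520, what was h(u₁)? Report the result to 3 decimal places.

The secant line through (0.800, -0.520) and (0.900, h(u₁)) crosses zero at u₂ = 0.920.
So (0.800, -0.520), (0.900, h(u₁)), (0.920, 0) are collinear:
h(u₁) = -0.520 · (0.900 − 0.920) / (0.800 − 0.920) = -0.520 · (-0.02000)/(-0.12000) = -0.08667

-0.087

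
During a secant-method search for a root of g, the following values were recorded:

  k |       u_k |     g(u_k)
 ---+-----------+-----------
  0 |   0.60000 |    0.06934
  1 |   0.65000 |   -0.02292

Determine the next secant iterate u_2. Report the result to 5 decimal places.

0.63758

u_2 = 0.65000 − (-0.02292)·(0.65000 − 0.60000) / (-0.02292 − 0.06934)
   = 0.65000 − (-0.0011460)/(-0.0922600) = 0.6375786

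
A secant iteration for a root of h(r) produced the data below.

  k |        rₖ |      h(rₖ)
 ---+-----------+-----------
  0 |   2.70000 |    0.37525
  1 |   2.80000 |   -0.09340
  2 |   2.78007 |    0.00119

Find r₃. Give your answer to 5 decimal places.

r₃ = 2.78007 − 0.00119·(2.78007 − 2.80000) / (0.00119 − (-0.09340))
   = 2.78007 − (-0.0000237)/(0.0945900) = 2.7803207

2.78032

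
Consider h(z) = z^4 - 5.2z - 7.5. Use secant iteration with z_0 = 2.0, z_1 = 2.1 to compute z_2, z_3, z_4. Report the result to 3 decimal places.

h(2.0) = -1.90000, h(2.1) = 1.02810
z_2 = 2.10000 − 1.02810·(2.10000 − 2.00000) / (1.02810 − (-1.90000)) = 2.10000 − (0.10281)/(2.92810) = 2.06489
h(2.06489) = -0.05773
z_3 = 2.06489 − (-0.05773)·(2.06489 − 2.10000) / (-0.05773 − 1.02810) = 2.06489 − (0.00203)/(-1.08583) = 2.06676
h(2.06676) = -0.00161
z_4 = 2.06676 − (-0.00161)·(2.06676 − 2.06489) / (-0.00161 − (-0.05773)) = 2.06676 − (0.00000)/(0.05613) = 2.06681

2.065, 2.067, 2.067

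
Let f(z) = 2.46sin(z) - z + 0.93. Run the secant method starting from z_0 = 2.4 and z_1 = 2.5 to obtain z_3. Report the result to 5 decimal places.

2.46681

f(2.4) = 0.1916394, f(2.5) = -0.0977585
z_2 = 2.5000000 − (-0.0977585)·(2.5000000 − 2.4000000) / (-0.0977585 − 0.1916394) = 2.5000000 − (-0.0097759)/(-0.2893979) = 2.4662200
f(2.4662200) = 0.0017429
z_3 = 2.4662200 − 0.0017429·(2.4662200 − 2.5000000) / (0.0017429 − (-0.0977585)) = 2.4662200 − (-0.0000589)/(0.0995014) = 2.4668117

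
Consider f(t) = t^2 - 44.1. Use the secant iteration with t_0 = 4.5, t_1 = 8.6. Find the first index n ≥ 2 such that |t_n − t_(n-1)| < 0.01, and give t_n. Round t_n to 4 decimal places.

f(4.5) = -23.850000, f(8.6) = 29.860000
t_2 = 8.600000 − 29.860000·(4.100000)/(53.710000) = 6.320611;  |Δ| = 2.279389
f(6.320611) = -4.149881
t_3 = 6.320611 − (-4.149881)·(-2.279389)/(-34.009881) = 6.598741;  |Δ| = 0.278131
f(6.598741) = -0.556612
t_4 = 6.598741 − (-0.556612)·(0.278131)/(3.593269) = 6.641825;  |Δ| = 0.043084
f(6.641825) = 0.013839
t_5 = 6.641825 − 0.013839·(0.043084)/(0.570451) = 6.640780;  |Δ| = 0.001045
|t_5 − t_4| = 0.001045 < 0.01

n = 5, t_n = 6.6408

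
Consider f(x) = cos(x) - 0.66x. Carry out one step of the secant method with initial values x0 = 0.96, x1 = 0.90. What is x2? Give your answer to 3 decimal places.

0.919

f(0.96) = -0.06008, f(0.90) = 0.02761
x2 = 0.90000 − 0.02761·(0.90000 − 0.96000) / (0.02761 − (-0.06008)) = 0.90000 − (-0.00166)/(0.08769) = 0.91889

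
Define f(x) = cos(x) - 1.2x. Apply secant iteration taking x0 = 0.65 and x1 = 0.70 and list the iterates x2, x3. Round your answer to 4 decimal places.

f(0.65) = 0.016084, f(0.70) = -0.075158
x2 = 0.700000 − (-0.075158)·(0.700000 − 0.650000) / (-0.075158 − 0.016084) = 0.700000 − (-0.003758)/(-0.091242) = 0.658814
f(0.658814) = 0.000142
x3 = 0.658814 − 0.000142·(0.658814 − 0.700000) / (0.000142 − (-0.075158)) = 0.658814 − (-0.000006)/(0.075300) = 0.658892

0.6588, 0.6589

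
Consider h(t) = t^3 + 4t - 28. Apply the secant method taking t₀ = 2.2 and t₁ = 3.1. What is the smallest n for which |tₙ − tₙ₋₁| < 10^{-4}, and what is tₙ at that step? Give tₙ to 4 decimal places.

h(2.2) = -8.552000, h(3.1) = 14.191000
t₂ = 3.100000 − 14.191000·(0.900000)/(22.743000) = 2.538425;  |Δ| = 0.561575
h(2.538425) = -1.489701
t₃ = 2.538425 − (-1.489701)·(-0.561575)/(-15.680701) = 2.591776;  |Δ| = 0.053351
h(2.591776) = -0.223155
t₄ = 2.591776 − (-0.223155)·(0.053351)/(1.266545) = 2.601176;  |Δ| = 0.009400
h(2.601176) = 0.004560
t₅ = 2.601176 − 0.004560·(0.009400)/(0.227716) = 2.600988;  |Δ| = 0.000188
h(2.600988) = -0.000014
t₆ = 2.600988 − (-0.000014)·(-0.000188)/(-0.004574) = 2.600988;  |Δ| = 0.000001
|t₆ − t₅| = 0.000001 < 10^{-4}

n = 6, tₙ = 2.6010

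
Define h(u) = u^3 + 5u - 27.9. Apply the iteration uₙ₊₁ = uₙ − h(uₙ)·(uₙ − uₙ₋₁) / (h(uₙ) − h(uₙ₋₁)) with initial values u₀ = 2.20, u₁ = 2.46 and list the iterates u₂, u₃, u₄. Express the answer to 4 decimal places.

h(2.20) = -6.252000, h(2.46) = -0.713064
u₂ = 2.460000 − (-0.713064)·(2.460000 − 2.200000) / (-0.713064 − (-6.252000)) = 2.460000 − (-0.185397)/(5.538936) = 2.493472
h(2.493472) = 0.070268
u₃ = 2.493472 − 0.070268·(2.493472 − 2.460000) / (0.070268 − (-0.713064)) = 2.493472 − (0.002352)/(0.783332) = 2.490469
h(2.490469) = -0.000681
u₄ = 2.490469 − (-0.000681)·(2.490469 − 2.493472) / (-0.000681 − 0.070268) = 2.490469 − (0.000002)/(-0.070949) = 2.490498

2.4935, 2.4905, 2.4905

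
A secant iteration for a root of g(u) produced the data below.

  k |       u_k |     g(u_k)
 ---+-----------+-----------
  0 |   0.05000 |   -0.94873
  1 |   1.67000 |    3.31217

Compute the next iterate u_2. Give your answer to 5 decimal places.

u_2 = 1.67000 − 3.31217·(1.67000 − 0.05000) / (3.31217 − (-0.94873))
   = 1.67000 − (5.3657154)/(4.2609000) = 0.4107084

0.41071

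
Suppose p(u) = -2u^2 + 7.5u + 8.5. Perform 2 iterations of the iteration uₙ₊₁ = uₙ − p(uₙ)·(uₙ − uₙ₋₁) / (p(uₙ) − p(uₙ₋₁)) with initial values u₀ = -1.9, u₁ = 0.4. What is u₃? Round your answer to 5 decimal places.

p(-1.9) = -12.9700000, p(0.4) = 11.1800000
u₂ = 0.4000000 − 11.1800000·(0.4000000 − (-1.9000000)) / (11.1800000 − (-12.9700000)) = 0.4000000 − (25.7140000)/(24.1500000) = -0.6647619
p(-0.6647619) = 2.6304689
u₃ = -0.6647619 − 2.6304689·(-0.6647619 − 0.4000000) / (2.6304689 − 11.1800000) = -0.6647619 − (-2.8008231)/(-8.5495311) = -0.9923615

-0.99236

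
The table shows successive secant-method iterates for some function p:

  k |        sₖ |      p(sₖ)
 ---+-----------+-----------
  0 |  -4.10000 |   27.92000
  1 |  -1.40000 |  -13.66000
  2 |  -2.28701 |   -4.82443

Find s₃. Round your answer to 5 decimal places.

s₃ = -2.28701 − (-4.82443)·(-2.28701 − (-1.40000)) / (-4.82443 − (-13.66000))
   = -2.28701 − (4.2793177)/(8.8355700) = -2.7713384

-2.77134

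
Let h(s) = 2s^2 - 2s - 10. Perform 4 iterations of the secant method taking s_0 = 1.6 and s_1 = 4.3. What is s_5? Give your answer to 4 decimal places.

2.7911

h(1.6) = -8.080000, h(4.3) = 18.380000
s_2 = 4.300000 − 18.380000·(4.300000 − 1.600000) / (18.380000 − (-8.080000)) = 4.300000 − (49.626000)/(26.460000) = 2.424490
h(2.424490) = -3.092678
s_3 = 2.424490 − (-3.092678)·(2.424490 − 4.300000) / (-3.092678 − 18.380000) = 2.424490 − (5.800349)/(-21.472678) = 2.694617
h(2.694617) = -0.867315
s_4 = 2.694617 − (-0.867315)·(2.694617 − 2.424490) / (-0.867315 − (-3.092678)) = 2.694617 − (-0.234285)/(2.225363) = 2.799896
h(2.799896) = 0.079045
s_5 = 2.799896 − 0.079045·(2.799896 − 2.694617) / (0.079045 − (-0.867315)) = 2.799896 − (0.008322)/(0.946360) = 2.791103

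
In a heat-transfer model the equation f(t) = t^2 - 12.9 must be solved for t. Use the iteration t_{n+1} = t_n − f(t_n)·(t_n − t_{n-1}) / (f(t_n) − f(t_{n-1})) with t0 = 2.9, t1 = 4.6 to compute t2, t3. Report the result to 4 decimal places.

f(2.9) = -4.490000, f(4.6) = 8.260000
t2 = 4.600000 − 8.260000·(4.600000 − 2.900000) / (8.260000 − (-4.490000)) = 4.600000 − (14.042000)/(12.750000) = 3.498667
f(3.498667) = -0.659332
t3 = 3.498667 − (-0.659332)·(3.498667 − 4.600000) / (-0.659332 − 8.260000) = 3.498667 − (0.726144)/(-8.919332) = 3.580079

3.4987, 3.5801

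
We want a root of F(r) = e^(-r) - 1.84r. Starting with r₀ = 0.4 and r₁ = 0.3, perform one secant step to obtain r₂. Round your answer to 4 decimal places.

F(0.4) = -0.065680, F(0.3) = 0.188818
r₂ = 0.300000 − 0.188818·(0.300000 − 0.400000) / (0.188818 − (-0.065680)) = 0.300000 − (-0.018882)/(0.254498) = 0.374192

0.3742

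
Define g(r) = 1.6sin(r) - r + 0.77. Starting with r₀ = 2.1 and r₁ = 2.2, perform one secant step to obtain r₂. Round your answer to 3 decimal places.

g(2.1) = 0.05113, g(2.2) = -0.13641
r₂ = 2.20000 − (-0.13641)·(2.20000 − 2.10000) / (-0.13641 − 0.05113) = 2.20000 − (-0.01364)/(-0.18754) = 2.12727

2.127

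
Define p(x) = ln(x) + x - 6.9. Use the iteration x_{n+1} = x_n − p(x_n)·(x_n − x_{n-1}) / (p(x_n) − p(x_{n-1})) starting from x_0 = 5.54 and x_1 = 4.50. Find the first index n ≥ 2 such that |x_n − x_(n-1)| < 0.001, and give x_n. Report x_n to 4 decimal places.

n = 4, x_n = 5.2431

p(5.54) = 0.351995, p(4.50) = -0.895923
x_2 = 4.500000 − (-0.895923)·(-1.040000)/(-1.247917) = 5.246652;  |Δ| = 0.746652
p(5.246652) = 0.004242
x_3 = 5.246652 − 0.004242·(0.746652)/(0.900164) = 5.243133;  |Δ| = 0.003518
p(5.243133) = 0.000053
x_4 = 5.243133 − 0.000053·(-0.003518)/(-0.004189) = 5.243089;  |Δ| = 0.000044
|x_4 − x_3| = 0.000044 < 0.001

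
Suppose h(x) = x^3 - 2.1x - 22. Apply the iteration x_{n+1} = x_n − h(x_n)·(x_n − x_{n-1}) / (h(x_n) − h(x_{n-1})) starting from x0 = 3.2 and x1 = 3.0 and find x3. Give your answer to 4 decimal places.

h(3.2) = 4.048000, h(3.0) = -1.300000
x2 = 3.000000 − (-1.300000)·(3.000000 − 3.200000) / (-1.300000 − 4.048000) = 3.000000 − (0.260000)/(-5.348000) = 3.048616
h(3.048616) = -0.068067
x3 = 3.048616 − (-0.068067)·(3.048616 − 3.000000) / (-0.068067 − (-1.300000)) = 3.048616 − (-0.003309)/(1.231933) = 3.051302

3.0513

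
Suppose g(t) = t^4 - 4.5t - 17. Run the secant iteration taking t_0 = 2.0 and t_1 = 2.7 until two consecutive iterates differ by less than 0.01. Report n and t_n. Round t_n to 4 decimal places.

n = 5, t_n = 2.2855

g(2.0) = -10.000000, g(2.7) = 23.994100
t_2 = 2.700000 − 23.994100·(0.700000)/(33.994100) = 2.205918;  |Δ| = 0.494082
g(2.205918) = -3.247949
t_3 = 2.205918 − (-3.247949)·(-0.494082)/(-27.242049) = 2.264825;  |Δ| = 0.058907
g(2.264825) = -0.880625
t_4 = 2.264825 − (-0.880625)·(0.058907)/(2.367325) = 2.286738;  |Δ| = 0.021913
g(2.286738) = 0.053917
t_5 = 2.286738 − 0.053917·(0.021913)/(0.934542) = 2.285474;  |Δ| = 0.001264
|t_5 − t_4| = 0.001264 < 0.01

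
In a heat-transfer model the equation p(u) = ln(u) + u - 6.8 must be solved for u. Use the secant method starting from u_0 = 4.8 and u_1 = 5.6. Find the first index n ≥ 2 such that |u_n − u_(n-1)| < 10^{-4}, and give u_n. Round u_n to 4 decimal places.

p(4.8) = -0.431384, p(5.6) = 0.522767
u_2 = 5.600000 − 0.522767·(0.800000)/(0.954151) = 5.161691;  |Δ| = 0.438309
p(5.161691) = 0.002955
u_3 = 5.161691 − 0.002955·(-0.438309)/(-0.519812) = 5.159199;  |Δ| = 0.002491
p(5.159199) = -0.000020
u_4 = 5.159199 − (-0.000020)·(-0.002491)/(-0.002974) = 5.159215;  |Δ| = 0.000016
|u_4 − u_3| = 0.000016 < 10^{-4}

n = 4, u_n = 5.1592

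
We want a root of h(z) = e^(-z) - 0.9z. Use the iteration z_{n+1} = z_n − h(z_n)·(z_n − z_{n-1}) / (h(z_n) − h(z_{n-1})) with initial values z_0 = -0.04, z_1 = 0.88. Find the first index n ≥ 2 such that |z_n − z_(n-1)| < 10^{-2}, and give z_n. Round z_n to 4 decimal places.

h(-0.04) = 1.076811, h(0.88) = -0.377217
z_2 = 0.880000 − (-0.377217)·(0.920000)/(-1.454028) = 0.641325;  |Δ| = 0.238675
h(0.641325) = -0.050599
z_3 = 0.641325 − (-0.050599)·(-0.238675)/(0.326618) = 0.604351;  |Δ| = 0.036975
h(0.604351) = 0.002514
z_4 = 0.604351 − 0.002514·(-0.036975)/(0.053112) = 0.606100;  |Δ| = 0.001750
|z_4 − z_3| = 0.001750 < 10^{-2}

n = 4, z_n = 0.6061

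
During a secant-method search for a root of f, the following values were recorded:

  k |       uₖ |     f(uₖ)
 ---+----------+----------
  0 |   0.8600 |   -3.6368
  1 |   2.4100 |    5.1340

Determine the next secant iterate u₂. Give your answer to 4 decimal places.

u₂ = 2.4100 − 5.1340·(2.4100 − 0.8600) / (5.1340 − (-3.6368))
   = 2.4100 − (7.957700)/(8.770800) = 1.502705

1.5027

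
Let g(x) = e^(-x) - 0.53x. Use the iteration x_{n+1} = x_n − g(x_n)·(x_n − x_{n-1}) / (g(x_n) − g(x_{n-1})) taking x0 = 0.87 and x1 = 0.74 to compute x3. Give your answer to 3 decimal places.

0.826

g(0.87) = -0.04215, g(0.74) = 0.08491
x2 = 0.74000 − 0.08491·(0.74000 − 0.87000) / (0.08491 − (-0.04215)) = 0.74000 − (-0.01104)/(0.12706) = 0.82688
g(0.82688) = -0.00083
x3 = 0.82688 − (-0.00083)·(0.82688 − 0.74000) / (-0.00083 − 0.08491) = 0.82688 − (-0.00007)/(-0.08575) = 0.82603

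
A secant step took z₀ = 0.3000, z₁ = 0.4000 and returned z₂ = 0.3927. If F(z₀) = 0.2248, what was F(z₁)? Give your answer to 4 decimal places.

-0.0177

The secant line through (0.3000, 0.2248) and (0.4000, F(z₁)) crosses zero at z₂ = 0.3927.
So (0.3000, 0.2248), (0.4000, F(z₁)), (0.3927, 0) are collinear:
F(z₁) = 0.2248 · (0.4000 − 0.3927) / (0.3000 − 0.3927) = 0.2248 · (0.007300)/(-0.092700) = -0.017703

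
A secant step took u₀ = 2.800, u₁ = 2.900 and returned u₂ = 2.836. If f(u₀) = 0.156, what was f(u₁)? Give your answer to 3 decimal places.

-0.277

The secant line through (2.800, 0.156) and (2.900, f(u₁)) crosses zero at u₂ = 2.836.
So (2.800, 0.156), (2.900, f(u₁)), (2.836, 0) are collinear:
f(u₁) = 0.156 · (2.900 − 2.836) / (2.800 − 2.836) = 0.156 · (0.06400)/(-0.03600) = -0.27733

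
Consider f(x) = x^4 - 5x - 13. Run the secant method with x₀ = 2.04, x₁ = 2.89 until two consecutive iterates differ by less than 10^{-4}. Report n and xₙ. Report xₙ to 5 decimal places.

f(2.04) = -5.8810854, f(2.89) = 42.3075744
x₂ = 2.8900000 − 42.3075744·(0.8500000)/(48.1886599) = 2.1437365;  |Δ| = 0.7462635
f(2.1437365) = -2.5990865
x₃ = 2.1437365 − (-2.5990865)·(-0.7462635)/(-44.9066609) = 2.1869284;  |Δ| = 0.0431919
f(2.1869284) = -1.0608459
x₄ = 2.1869284 − (-1.0608459)·(0.0431919)/(1.5382406) = 2.2167156;  |Δ| = 0.0297872
f(2.2167156) = 0.0621288
x₅ = 2.2167156 − 0.0621288·(0.0297872)/(1.1229748) = 2.2150676;  |Δ| = 0.0016480
f(2.2150676) = -0.0013543
x₆ = 2.2150676 − (-0.0013543)·(-0.0016480)/(-0.0634832) = 2.2151028;  |Δ| = 0.0000352
|x₆ − x₅| = 0.0000352 < 10^{-4}

n = 6, xₙ = 2.21510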